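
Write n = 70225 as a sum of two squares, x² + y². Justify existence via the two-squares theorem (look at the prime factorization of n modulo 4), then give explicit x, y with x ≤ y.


Step 1: Factor n = 70225 = 5^2 · 53^2.
Step 2: Check the mod-4 condition on each prime factor: 5 ≡ 1 (mod 4), exponent 2; 53 ≡ 1 (mod 4), exponent 2.
All primes ≡ 3 (mod 4) appear to even exponent (or don't appear), so by the two-squares theorem n IS expressible as a sum of two squares.
Step 3: Build a representation. Group n = k² · m with k = 5 and m = 53 · 53 = 2809 (a product of primes ≡ 1 (mod 4)); a representation of m scales to one of n via (k·x)² + (k·y)² = k²(x² + y²). Each prime p ≡ 1 (mod 4) is itself a sum of two squares; find a² by testing p − a² for a perfect square:
  53: 53 − 1² = 52, 53 − 2² = 49 = 7² ⇒ 53 = 2² + 7².
  Combine using the Brahmagupta–Fibonacci identity (a² + b²)(c² + d²) = (ac − bd)² + (ad + bc)² = (ac + bd)² + (ad − bc)²:
  53 · 53 = 2809: from (2² + 7²)(2² + 7²), take (2·2 − 7·7, 2·7 + 7·2) = (4 − 49, 14 + 14) = (-45, 28); dropping signs (only squares matter) gives (45, 28); check 45² + 28² = 2025 + 784 = 2809 ✓.
  Scale by k = 5: (5·45, 5·28) = (225, 140).
Step 4: Order so x ≤ y and verify: 140² + 225² = 19600 + 50625 = 70225 = n. ✓

n = 70225 = 140² + 225² (one valid representation with x ≤ y).


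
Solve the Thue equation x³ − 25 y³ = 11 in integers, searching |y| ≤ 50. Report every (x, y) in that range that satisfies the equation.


The equation is x³ - 25y³ = 11. For fixed y, x³ = 25·y³ + 11, so a solution requires the RHS to be a perfect cube.
Strategy: iterate y from -50 to 50, compute RHS = 25·y³ + 11, and check whether it is a (positive or negative) perfect cube.
Check small values of y:
  y = 0: RHS = 11 is not a perfect cube.
  y = 1: RHS = 36 is not a perfect cube.
  y = -1: RHS = -14 is not a perfect cube.
  y = 2: RHS = 211 is not a perfect cube.
  y = -2: RHS = -189 is not a perfect cube.
  y = 3: RHS = 686 is not a perfect cube.
  y = -3: RHS = -664 is not a perfect cube.
Continuing the search up to |y| = 50 finds no solutions either.
No (x, y) in the scanned range satisfies the equation.

No integer solutions with |y| ≤ 50.


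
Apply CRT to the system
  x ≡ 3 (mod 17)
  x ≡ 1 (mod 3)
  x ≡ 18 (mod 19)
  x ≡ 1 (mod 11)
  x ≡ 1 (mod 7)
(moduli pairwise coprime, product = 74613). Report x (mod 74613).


Product of moduli M = 17 · 3 · 19 · 11 · 7 = 74613.
Merge one congruence at a time:
  Start: x ≡ 3 (mod 17).
  Combine with x ≡ 1 (mod 3); new modulus lcm = 51.
    Write x = 3 + 17·t and substitute into x ≡ 1 (mod 3): 17·t ≡ 1 − 3 = -2 (mod 3).
    Reduce coefficients mod 3: 2·t ≡ 1 (mod 3).
    The inverse of 2 mod 3 is 2 (since 2·2 = 4 = 1·3 + 1), so t ≡ 2·1 = 2 ≡ 2 (mod 3).
    Then x = 3 + 17·2 = 37, valid modulo lcm(17, 3) = 51: x ≡ 37 (mod 51).
  Combine with x ≡ 18 (mod 19); new modulus lcm = 969.
    Write x = 37 + 51·t and substitute into x ≡ 18 (mod 19): 51·t ≡ 18 − 37 = -19 (mod 19).
    Reduce coefficients mod 19: 13·t ≡ 0 (mod 19).
    The inverse of 13 mod 19 is 3 (since 13·3 = 39 = 2·19 + 1), so t ≡ 3·0 = 0 ≡ 0 (mod 19).
    Then x = 37 + 51·0 = 37, valid modulo lcm(51, 19) = 969: x ≡ 37 (mod 969).
  Combine with x ≡ 1 (mod 11); new modulus lcm = 10659.
    Write x = 37 + 969·t and substitute into x ≡ 1 (mod 11): 969·t ≡ 1 − 37 = -36 (mod 11).
    Reduce coefficients mod 11: 1·t ≡ 8 (mod 11).
    So t ≡ 8 (mod 11).
    Then x = 37 + 969·8 = 7789, valid modulo lcm(969, 11) = 10659: x ≡ 7789 (mod 10659).
  Combine with x ≡ 1 (mod 7); new modulus lcm = 74613.
    Write x = 7789 + 10659·t and substitute into x ≡ 1 (mod 7): 10659·t ≡ 1 − 7789 = -7788 (mod 7).
    Reduce coefficients mod 7: 5·t ≡ 3 (mod 7).
    The inverse of 5 mod 7 is 3 (since 5·3 = 15 = 2·7 + 1), so t ≡ 3·3 = 9 ≡ 2 (mod 7).
    Then x = 7789 + 10659·2 = 29107, valid modulo lcm(10659, 7) = 74613: x ≡ 29107 (mod 74613).
Verify against each original: 29107 mod 17 = 3, 29107 mod 3 = 1, 29107 mod 19 = 18, 29107 mod 11 = 1, 29107 mod 7 = 1.

x ≡ 29107 (mod 74613).


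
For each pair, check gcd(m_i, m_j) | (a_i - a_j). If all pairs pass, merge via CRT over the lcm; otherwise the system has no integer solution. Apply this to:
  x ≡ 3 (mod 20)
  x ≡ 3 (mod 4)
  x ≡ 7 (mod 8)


Moduli 20, 4, 8 are not pairwise coprime, so CRT works modulo lcm(m_i) when all pairwise compatibility conditions hold.
Pairwise compatibility: gcd(m_i, m_j) must divide a_i - a_j for every pair.
Merge one congruence at a time:
  Start: x ≡ 3 (mod 20).
  Combine with x ≡ 3 (mod 4): gcd(20, 4) = 4; 3 - 3 = 0, which IS divisible by 4, so compatible.
    Write x = 3 + 20·t and substitute into x ≡ 3 (mod 4): 20·t ≡ 3 − 3 = 0 (mod 4).
    Divide the congruence (and modulus) by g = 4: 5·t ≡ 0 (mod 1).
    Modulo 1 every t works; take t = 0.
    Then x = 3 + 20·0 = 3, valid modulo lcm(20, 4) = 20: x ≡ 3 (mod 20).
  Combine with x ≡ 7 (mod 8): gcd(20, 8) = 4; 7 - 3 = 4, which IS divisible by 4, so compatible.
    Write x = 3 + 20·t and substitute into x ≡ 7 (mod 8): 20·t ≡ 7 − 3 = 4 (mod 8).
    Divide the congruence (and modulus) by g = 4: 5·t ≡ 1 (mod 2).
    Reduce coefficients mod 2: 1·t ≡ 1 (mod 2).
    So t ≡ 1 (mod 2).
    Then x = 3 + 20·1 = 23, valid modulo lcm(20, 8) = 40: x ≡ 23 (mod 40).
Verify: 23 mod 20 = 3, 23 mod 4 = 3, 23 mod 8 = 7.

x ≡ 23 (mod 40).


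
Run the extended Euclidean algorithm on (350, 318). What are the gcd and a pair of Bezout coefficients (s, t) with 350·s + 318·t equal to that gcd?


Euclidean algorithm on (350, 318) — divide until remainder is 0:
  350 = 1 · 318 + 32
  318 = 9 · 32 + 30
  32 = 1 · 30 + 2
  30 = 15 · 2 + 0
gcd(350, 318) = 2.
Track Bezout coefficients alongside the remainders: start with r₀ = 350 = a·1 + b·0 (s = 1, t = 0) and r₁ = 318 = a·0 + b·1 (s = 0, t = 1); each new remainder r_{k+1} = r_{k-1} − q_k·r_k inherits s_{k+1} = s_{k-1} − q_k·s_k, t_{k+1} = t_{k-1} − q_k·t_k, so r_k = a·s_k + b·t_k at every step:
  q = 1: r = 32, s = 1 − 1·0 = 1, t = 0 − 1·1 = -1  (check: 350·1 + 318·(-1) = 32)
  q = 9: r = 30, s = 0 − 9·1 = -9, t = 1 − 9·(-1) = 10  (check: 350·(-9) + 318·10 = 30)
  q = 1: r = 2, s = 1 − 1·(-9) = 10, t = -1 − 1·10 = -11  (check: 350·10 + 318·(-11) = 2)
The row with r = 2 (the gcd) gives the Bezout coefficients s = 10, t = -11.
Result: 350 · (10) + 318 · (-11) = 2.

gcd(350, 318) = 2; s = 10, t = -11 (check: 350·10 + 318·(-11) = 2).


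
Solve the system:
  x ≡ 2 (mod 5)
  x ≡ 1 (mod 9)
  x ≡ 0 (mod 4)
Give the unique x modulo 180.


Moduli 5, 9, 4 are pairwise coprime; by CRT there is a unique solution modulo M = 5 · 9 · 4 = 180.
Solve pairwise, accumulating the modulus:
  Start with x ≡ 2 (mod 5).
  Combine with x ≡ 1 (mod 9): since gcd(5, 9) = 1, we get a unique residue mod 45.
    Write x = 2 + 5·t and substitute into x ≡ 1 (mod 9): 5·t ≡ 1 − 2 = -1 (mod 9).
    Reduce coefficients mod 9: 5·t ≡ 8 (mod 9).
    The inverse of 5 mod 9 is 2 (since 5·2 = 10 = 1·9 + 1), so t ≡ 2·8 = 16 ≡ 7 (mod 9).
    Then x = 2 + 5·7 = 37, valid modulo lcm(5, 9) = 45: x ≡ 37 (mod 45).
  Combine with x ≡ 0 (mod 4): since gcd(45, 4) = 1, we get a unique residue mod 180.
    Write x = 37 + 45·t and substitute into x ≡ 0 (mod 4): 45·t ≡ 0 − 37 = -37 (mod 4).
    Reduce coefficients mod 4: 1·t ≡ 3 (mod 4).
    So t ≡ 3 (mod 4).
    Then x = 37 + 45·3 = 172, valid modulo lcm(45, 4) = 180: x ≡ 172 (mod 180).
Verify: 172 mod 5 = 2 ✓, 172 mod 9 = 1 ✓, 172 mod 4 = 0 ✓.

x ≡ 172 (mod 180).


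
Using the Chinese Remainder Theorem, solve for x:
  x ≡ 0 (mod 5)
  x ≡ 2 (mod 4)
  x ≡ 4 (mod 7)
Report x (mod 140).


Moduli 5, 4, 7 are pairwise coprime; by CRT there is a unique solution modulo M = 5 · 4 · 7 = 140.
Solve pairwise, accumulating the modulus:
  Start with x ≡ 0 (mod 5).
  Combine with x ≡ 2 (mod 4): since gcd(5, 4) = 1, we get a unique residue mod 20.
    Write x = 0 + 5·t and substitute into x ≡ 2 (mod 4): 5·t ≡ 2 − 0 = 2 (mod 4).
    Reduce coefficients mod 4: 1·t ≡ 2 (mod 4).
    So t ≡ 2 (mod 4).
    Then x = 0 + 5·2 = 10, valid modulo lcm(5, 4) = 20: x ≡ 10 (mod 20).
  Combine with x ≡ 4 (mod 7): since gcd(20, 7) = 1, we get a unique residue mod 140.
    Write x = 10 + 20·t and substitute into x ≡ 4 (mod 7): 20·t ≡ 4 − 10 = -6 (mod 7).
    Reduce coefficients mod 7: 6·t ≡ 1 (mod 7).
    The inverse of 6 mod 7 is 6 (since 6·6 = 36 = 5·7 + 1), so t ≡ 6·1 = 6 ≡ 6 (mod 7).
    Then x = 10 + 20·6 = 130, valid modulo lcm(20, 7) = 140: x ≡ 130 (mod 140).
Verify: 130 mod 5 = 0 ✓, 130 mod 4 = 2 ✓, 130 mod 7 = 4 ✓.

x ≡ 130 (mod 140).


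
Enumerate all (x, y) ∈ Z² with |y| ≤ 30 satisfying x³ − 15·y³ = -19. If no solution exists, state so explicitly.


The equation is x³ - 15y³ = -19. For fixed y, x³ = 15·y³ − 19, so a solution requires the RHS to be a perfect cube.
Strategy: iterate y from -30 to 30, compute RHS = 15·y³ − 19, and check whether it is a (positive or negative) perfect cube.
Check small values of y:
  y = 0: RHS = -19 is not a perfect cube.
  y = 1: RHS = -4 is not a perfect cube.
  y = -1: RHS = -34 is not a perfect cube.
  y = 2: RHS = 101 is not a perfect cube.
  y = -2: RHS = -139 is not a perfect cube.
  y = 3: RHS = 386 is not a perfect cube.
  y = -3: RHS = -424 is not a perfect cube.
Continuing the search up to |y| = 30 finds no solutions either.
No (x, y) in the scanned range satisfies the equation.

No integer solutions with |y| ≤ 30.


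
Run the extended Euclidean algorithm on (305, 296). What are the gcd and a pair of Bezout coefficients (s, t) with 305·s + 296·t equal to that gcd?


Euclidean algorithm on (305, 296) — divide until remainder is 0:
  305 = 1 · 296 + 9
  296 = 32 · 9 + 8
  9 = 1 · 8 + 1
  8 = 8 · 1 + 0
gcd(305, 296) = 1.
Track Bezout coefficients alongside the remainders: start with r₀ = 305 = a·1 + b·0 (s = 1, t = 0) and r₁ = 296 = a·0 + b·1 (s = 0, t = 1); each new remainder r_{k+1} = r_{k-1} − q_k·r_k inherits s_{k+1} = s_{k-1} − q_k·s_k, t_{k+1} = t_{k-1} − q_k·t_k, so r_k = a·s_k + b·t_k at every step:
  q = 1: r = 9, s = 1 − 1·0 = 1, t = 0 − 1·1 = -1  (check: 305·1 + 296·(-1) = 9)
  q = 32: r = 8, s = 0 − 32·1 = -32, t = 1 − 32·(-1) = 33  (check: 305·(-32) + 296·33 = 8)
  q = 1: r = 1, s = 1 − 1·(-32) = 33, t = -1 − 1·33 = -34  (check: 305·33 + 296·(-34) = 1)
The row with r = 1 (the gcd) gives the Bezout coefficients s = 33, t = -34.
Result: 305 · (33) + 296 · (-34) = 1.

gcd(305, 296) = 1; s = 33, t = -34 (check: 305·33 + 296·(-34) = 1).


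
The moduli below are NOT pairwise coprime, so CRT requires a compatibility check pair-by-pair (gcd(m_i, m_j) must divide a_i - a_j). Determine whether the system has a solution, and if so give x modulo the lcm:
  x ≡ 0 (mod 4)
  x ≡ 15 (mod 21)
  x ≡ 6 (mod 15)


Moduli 4, 21, 15 are not pairwise coprime, so CRT works modulo lcm(m_i) when all pairwise compatibility conditions hold.
Pairwise compatibility: gcd(m_i, m_j) must divide a_i - a_j for every pair.
Merge one congruence at a time:
  Start: x ≡ 0 (mod 4).
  Combine with x ≡ 15 (mod 21): gcd(4, 21) = 1; 15 - 0 = 15, which IS divisible by 1, so compatible.
    Write x = 0 + 4·t and substitute into x ≡ 15 (mod 21): 4·t ≡ 15 − 0 = 15 (mod 21).
    The inverse of 4 mod 21 is 16 (since 4·16 = 64 = 3·21 + 1), so t ≡ 16·15 = 240 ≡ 9 (mod 21).
    Then x = 0 + 4·9 = 36, valid modulo lcm(4, 21) = 84: x ≡ 36 (mod 84).
  Combine with x ≡ 6 (mod 15): gcd(84, 15) = 3; 6 - 36 = -30, which IS divisible by 3, so compatible.
    Write x = 36 + 84·t and substitute into x ≡ 6 (mod 15): 84·t ≡ 6 − 36 = -30 (mod 15).
    Divide the congruence (and modulus) by g = 3: 28·t ≡ -10 (mod 5).
    Reduce coefficients mod 5: 3·t ≡ 0 (mod 5).
    The inverse of 3 mod 5 is 2 (since 3·2 = 6 = 1·5 + 1), so t ≡ 2·0 = 0 ≡ 0 (mod 5).
    Then x = 36 + 84·0 = 36, valid modulo lcm(84, 15) = 420: x ≡ 36 (mod 420).
Verify: 36 mod 4 = 0, 36 mod 21 = 15, 36 mod 15 = 6.

x ≡ 36 (mod 420).


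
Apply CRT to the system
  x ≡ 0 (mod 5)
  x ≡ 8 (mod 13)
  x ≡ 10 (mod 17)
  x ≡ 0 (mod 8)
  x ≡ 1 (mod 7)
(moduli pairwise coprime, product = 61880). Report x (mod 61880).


Product of moduli M = 5 · 13 · 17 · 8 · 7 = 61880.
Merge one congruence at a time:
  Start: x ≡ 0 (mod 5).
  Combine with x ≡ 8 (mod 13); new modulus lcm = 65.
    Write x = 0 + 5·t and substitute into x ≡ 8 (mod 13): 5·t ≡ 8 − 0 = 8 (mod 13).
    The inverse of 5 mod 13 is 8 (since 5·8 = 40 = 3·13 + 1), so t ≡ 8·8 = 64 ≡ 12 (mod 13).
    Then x = 0 + 5·12 = 60, valid modulo lcm(5, 13) = 65: x ≡ 60 (mod 65).
  Combine with x ≡ 10 (mod 17); new modulus lcm = 1105.
    Write x = 60 + 65·t and substitute into x ≡ 10 (mod 17): 65·t ≡ 10 − 60 = -50 (mod 17).
    Reduce coefficients mod 17: 14·t ≡ 1 (mod 17).
    The inverse of 14 mod 17 is 11 (since 14·11 = 154 = 9·17 + 1), so t ≡ 11·1 = 11 ≡ 11 (mod 17).
    Then x = 60 + 65·11 = 775, valid modulo lcm(65, 17) = 1105: x ≡ 775 (mod 1105).
  Combine with x ≡ 0 (mod 8); new modulus lcm = 8840.
    Write x = 775 + 1105·t and substitute into x ≡ 0 (mod 8): 1105·t ≡ 0 − 775 = -775 (mod 8).
    Reduce coefficients mod 8: 1·t ≡ 1 (mod 8).
    So t ≡ 1 (mod 8).
    Then x = 775 + 1105·1 = 1880, valid modulo lcm(1105, 8) = 8840: x ≡ 1880 (mod 8840).
  Combine with x ≡ 1 (mod 7); new modulus lcm = 61880.
    Write x = 1880 + 8840·t and substitute into x ≡ 1 (mod 7): 8840·t ≡ 1 − 1880 = -1879 (mod 7).
    Reduce coefficients mod 7: 6·t ≡ 4 (mod 7).
    The inverse of 6 mod 7 is 6 (since 6·6 = 36 = 5·7 + 1), so t ≡ 6·4 = 24 ≡ 3 (mod 7).
    Then x = 1880 + 8840·3 = 28400, valid modulo lcm(8840, 7) = 61880: x ≡ 28400 (mod 61880).
Verify against each original: 28400 mod 5 = 0, 28400 mod 13 = 8, 28400 mod 17 = 10, 28400 mod 8 = 0, 28400 mod 7 = 1.

x ≡ 28400 (mod 61880).


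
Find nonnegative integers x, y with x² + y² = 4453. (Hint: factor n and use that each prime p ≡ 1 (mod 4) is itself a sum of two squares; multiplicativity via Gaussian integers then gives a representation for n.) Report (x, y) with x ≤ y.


Step 1: Factor n = 4453 = 61 · 73.
Step 2: Check the mod-4 condition on each prime factor: 61 ≡ 1 (mod 4), exponent 1; 73 ≡ 1 (mod 4), exponent 1.
All primes ≡ 3 (mod 4) appear to even exponent (or don't appear), so by the two-squares theorem n IS expressible as a sum of two squares.
Step 3: Build a representation. Here n = 61 · 73 is a product of primes ≡ 1 (mod 4). Each prime p ≡ 1 (mod 4) is itself a sum of two squares; find a² by testing p − a² for a perfect square:
  61: 61 − 1² = 60, 61 − 2² = 57, 61 − 3² = 52, 61 − 4² = 45, 61 − 5² = 36 = 6² ⇒ 61 = 5² + 6².
  73: 73 − 1² = 72, 73 − 2² = 69, 73 − 3² = 64 = 8² ⇒ 73 = 3² + 8².
  Combine using the Brahmagupta–Fibonacci identity (a² + b²)(c² + d²) = (ac − bd)² + (ad + bc)² = (ac + bd)² + (ad − bc)²:
  61 · 73 = 4453: from (5² + 6²)(3² + 8²), take (5·3 − 6·8, 5·8 + 6·3) = (15 − 48, 40 + 18) = (-33, 58); dropping signs (only squares matter) gives (33, 58); check 33² + 58² = 1089 + 3364 = 4453 ✓.
Step 4: Order so x ≤ y and verify: 33² + 58² = 1089 + 3364 = 4453 = n. ✓

n = 4453 = 33² + 58² (one valid representation with x ≤ y).


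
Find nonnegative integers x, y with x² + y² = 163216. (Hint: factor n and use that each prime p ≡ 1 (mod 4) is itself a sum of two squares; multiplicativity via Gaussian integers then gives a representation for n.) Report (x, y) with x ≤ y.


Step 1: Factor n = 163216 = 2^4 · 101^2.
Step 2: Check the mod-4 condition on each prime factor: 2 = 2 (special); 101 ≡ 1 (mod 4), exponent 2.
All primes ≡ 3 (mod 4) appear to even exponent (or don't appear), so by the two-squares theorem n IS expressible as a sum of two squares.
Step 3: Build a representation. Group n = k² · m with k = 4 and m = 101 · 101 = 10201 (a product of primes ≡ 1 (mod 4)); a representation of m scales to one of n via (k·x)² + (k·y)² = k²(x² + y²). Each prime p ≡ 1 (mod 4) is itself a sum of two squares; find a² by testing p − a² for a perfect square:
  101: 101 − 1² = 100 = 10² ⇒ 101 = 1² + 10².
  Combine using the Brahmagupta–Fibonacci identity (a² + b²)(c² + d²) = (ac − bd)² + (ad + bc)² = (ac + bd)² + (ad − bc)²:
  101 · 101 = 10201: from (1² + 10²)(1² + 10²), take (1·1 − 10·10, 1·10 + 10·1) = (1 − 100, 10 + 10) = (-99, 20); dropping signs (only squares matter) gives (99, 20); check 99² + 20² = 9801 + 400 = 10201 ✓.
  Scale by k = 4: (4·99, 4·20) = (396, 80).
Step 4: Order so x ≤ y and verify: 80² + 396² = 6400 + 156816 = 163216 = n. ✓

n = 163216 = 80² + 396² (one valid representation with x ≤ y).


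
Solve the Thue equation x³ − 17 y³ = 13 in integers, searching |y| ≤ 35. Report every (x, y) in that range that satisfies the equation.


The equation is x³ - 17y³ = 13. For fixed y, x³ = 17·y³ + 13, so a solution requires the RHS to be a perfect cube.
Strategy: iterate y from -35 to 35, compute RHS = 17·y³ + 13, and check whether it is a (positive or negative) perfect cube.
Check small values of y:
  y = 0: RHS = 13 is not a perfect cube.
  y = 1: RHS = 30 is not a perfect cube.
  y = -1: RHS = -4 is not a perfect cube.
  y = 2: RHS = 149 is not a perfect cube.
  y = -2: RHS = -123 is not a perfect cube.
  y = 3: RHS = 472 is not a perfect cube.
  y = -3: RHS = -446 is not a perfect cube.
Continuing the search up to |y| = 35 finds no solutions either.
No (x, y) in the scanned range satisfies the equation.

No integer solutions with |y| ≤ 35.


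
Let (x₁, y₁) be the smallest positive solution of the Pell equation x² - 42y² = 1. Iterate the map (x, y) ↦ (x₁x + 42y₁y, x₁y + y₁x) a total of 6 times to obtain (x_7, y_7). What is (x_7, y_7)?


Step 1: Find the fundamental solution (x₁, y₁) of x² - 42y² = 1.
  Expand √42 as a continued fraction. a₀ = ⌊√42⌋ = 6; iterate m_{k+1} = d_k·a_k − m_k, d_{k+1} = (42 − m_{k+1}²)/d_k, a_{k+1} = ⌊(a₀ + m_{k+1})/d_{k+1}⌋ (starting m₀ = 0, d₀ = 1), with convergents p_k = a_k·p_{k-1} + p_{k-2}, q_k = a_k·q_{k-1} + q_{k-2} (p₋₁ = 1, q₋₁ = 0):
  k = 0: a₀ = 6; p₀/q₀ = 6/1; p₀² − 42·q₀² = 36 − 42 = -6.
  k = 1: m = 6, d = 6, a = ⌊(6 + 6)/6⌋ = 2; p/q = (2·6 + 1)/(2·1 + 0) = 13/2; p² − 42·q² = 169 − 168 = 1.
  The first convergent with p² − 42·q² = 1 gives the fundamental solution (x₁, y₁) = (13, 2).
Step 2: Apply the recurrence (x_{n+1}, y_{n+1}) = (x₁x_n + 42y₁y_n, x₁y_n + y₁x_n) repeatedly.
  From (x_1, y_1) = (13, 2): x_2 = 13·13 + 42·2·2 = 337; y_2 = 13·2 + 2·13 = 52.
  From (x_2, y_2) = (337, 52): x_3 = 13·337 + 42·2·52 = 8749; y_3 = 13·52 + 2·337 = 1350.
  From (x_3, y_3) = (8749, 1350): x_4 = 13·8749 + 42·2·1350 = 227137; y_4 = 13·1350 + 2·8749 = 35048.
  From (x_4, y_4) = (227137, 35048): x_5 = 13·227137 + 42·2·35048 = 5896813; y_5 = 13·35048 + 2·227137 = 909898.
  From (x_5, y_5) = (5896813, 909898): x_6 = 13·5896813 + 42·2·909898 = 153090001; y_6 = 13·909898 + 2·5896813 = 23622300.
  From (x_6, y_6) = (153090001, 23622300): x_7 = 13·153090001 + 42·2·23622300 = 3974443213; y_7 = 13·23622300 + 2·153090001 = 613269902.
Step 3: Verify x_7² - 42·y_7² = 15796198853361763369 - 15796198853361763368 = 1 (should be 1). ✓

(x_1, y_1) = (13, 2); (x_7, y_7) = (3974443213, 613269902).


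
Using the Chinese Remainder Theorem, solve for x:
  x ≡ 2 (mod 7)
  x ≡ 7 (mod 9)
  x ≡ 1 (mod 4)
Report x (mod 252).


Moduli 7, 9, 4 are pairwise coprime; by CRT there is a unique solution modulo M = 7 · 9 · 4 = 252.
Solve pairwise, accumulating the modulus:
  Start with x ≡ 2 (mod 7).
  Combine with x ≡ 7 (mod 9): since gcd(7, 9) = 1, we get a unique residue mod 63.
    Write x = 2 + 7·t and substitute into x ≡ 7 (mod 9): 7·t ≡ 7 − 2 = 5 (mod 9).
    The inverse of 7 mod 9 is 4 (since 7·4 = 28 = 3·9 + 1), so t ≡ 4·5 = 20 ≡ 2 (mod 9).
    Then x = 2 + 7·2 = 16, valid modulo lcm(7, 9) = 63: x ≡ 16 (mod 63).
  Combine with x ≡ 1 (mod 4): since gcd(63, 4) = 1, we get a unique residue mod 252.
    Write x = 16 + 63·t and substitute into x ≡ 1 (mod 4): 63·t ≡ 1 − 16 = -15 (mod 4).
    Reduce coefficients mod 4: 3·t ≡ 1 (mod 4).
    The inverse of 3 mod 4 is 3 (since 3·3 = 9 = 2·4 + 1), so t ≡ 3·1 = 3 ≡ 3 (mod 4).
    Then x = 16 + 63·3 = 205, valid modulo lcm(63, 4) = 252: x ≡ 205 (mod 252).
Verify: 205 mod 7 = 2 ✓, 205 mod 9 = 7 ✓, 205 mod 4 = 1 ✓.

x ≡ 205 (mod 252).


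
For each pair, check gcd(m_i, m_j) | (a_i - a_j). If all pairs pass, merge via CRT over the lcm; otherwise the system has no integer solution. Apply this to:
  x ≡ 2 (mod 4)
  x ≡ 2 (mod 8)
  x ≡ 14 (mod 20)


Moduli 4, 8, 20 are not pairwise coprime, so CRT works modulo lcm(m_i) when all pairwise compatibility conditions hold.
Pairwise compatibility: gcd(m_i, m_j) must divide a_i - a_j for every pair.
Merge one congruence at a time:
  Start: x ≡ 2 (mod 4).
  Combine with x ≡ 2 (mod 8): gcd(4, 8) = 4; 2 - 2 = 0, which IS divisible by 4, so compatible.
    Write x = 2 + 4·t and substitute into x ≡ 2 (mod 8): 4·t ≡ 2 − 2 = 0 (mod 8).
    Divide the congruence (and modulus) by g = 4: 1·t ≡ 0 (mod 2).
    So t ≡ 0 (mod 2).
    Then x = 2 + 4·0 = 2, valid modulo lcm(4, 8) = 8: x ≡ 2 (mod 8).
  Combine with x ≡ 14 (mod 20): gcd(8, 20) = 4; 14 - 2 = 12, which IS divisible by 4, so compatible.
    Write x = 2 + 8·t and substitute into x ≡ 14 (mod 20): 8·t ≡ 14 − 2 = 12 (mod 20).
    Divide the congruence (and modulus) by g = 4: 2·t ≡ 3 (mod 5).
    The inverse of 2 mod 5 is 3 (since 2·3 = 6 = 1·5 + 1), so t ≡ 3·3 = 9 ≡ 4 (mod 5).
    Then x = 2 + 8·4 = 34, valid modulo lcm(8, 20) = 40: x ≡ 34 (mod 40).
Verify: 34 mod 4 = 2, 34 mod 8 = 2, 34 mod 20 = 14.

x ≡ 34 (mod 40).


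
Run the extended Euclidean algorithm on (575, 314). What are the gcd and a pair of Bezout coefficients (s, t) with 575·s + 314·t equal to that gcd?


Euclidean algorithm on (575, 314) — divide until remainder is 0:
  575 = 1 · 314 + 261
  314 = 1 · 261 + 53
  261 = 4 · 53 + 49
  53 = 1 · 49 + 4
  49 = 12 · 4 + 1
  4 = 4 · 1 + 0
gcd(575, 314) = 1.
Track Bezout coefficients alongside the remainders: start with r₀ = 575 = a·1 + b·0 (s = 1, t = 0) and r₁ = 314 = a·0 + b·1 (s = 0, t = 1); each new remainder r_{k+1} = r_{k-1} − q_k·r_k inherits s_{k+1} = s_{k-1} − q_k·s_k, t_{k+1} = t_{k-1} − q_k·t_k, so r_k = a·s_k + b·t_k at every step:
  q = 1: r = 261, s = 1 − 1·0 = 1, t = 0 − 1·1 = -1  (check: 575·1 + 314·(-1) = 261)
  q = 1: r = 53, s = 0 − 1·1 = -1, t = 1 − 1·(-1) = 2  (check: 575·(-1) + 314·2 = 53)
  q = 4: r = 49, s = 1 − 4·(-1) = 5, t = -1 − 4·2 = -9  (check: 575·5 + 314·(-9) = 49)
  q = 1: r = 4, s = -1 − 1·5 = -6, t = 2 − 1·(-9) = 11  (check: 575·(-6) + 314·11 = 4)
  q = 12: r = 1, s = 5 − 12·(-6) = 77, t = -9 − 12·11 = -141  (check: 575·77 + 314·(-141) = 1)
The row with r = 1 (the gcd) gives the Bezout coefficients s = 77, t = -141.
Result: 575 · (77) + 314 · (-141) = 1.

gcd(575, 314) = 1; s = 77, t = -141 (check: 575·77 + 314·(-141) = 1).


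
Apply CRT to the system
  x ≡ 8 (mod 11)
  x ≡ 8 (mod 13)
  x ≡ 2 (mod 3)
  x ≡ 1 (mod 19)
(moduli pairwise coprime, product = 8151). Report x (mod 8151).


Product of moduli M = 11 · 13 · 3 · 19 = 8151.
Merge one congruence at a time:
  Start: x ≡ 8 (mod 11).
  Combine with x ≡ 8 (mod 13); new modulus lcm = 143.
    Write x = 8 + 11·t and substitute into x ≡ 8 (mod 13): 11·t ≡ 8 − 8 = 0 (mod 13).
    The inverse of 11 mod 13 is 6 (since 11·6 = 66 = 5·13 + 1), so t ≡ 6·0 = 0 ≡ 0 (mod 13).
    Then x = 8 + 11·0 = 8, valid modulo lcm(11, 13) = 143: x ≡ 8 (mod 143).
  Combine with x ≡ 2 (mod 3); new modulus lcm = 429.
    Write x = 8 + 143·t and substitute into x ≡ 2 (mod 3): 143·t ≡ 2 − 8 = -6 (mod 3).
    Reduce coefficients mod 3: 2·t ≡ 0 (mod 3).
    The inverse of 2 mod 3 is 2 (since 2·2 = 4 = 1·3 + 1), so t ≡ 2·0 = 0 ≡ 0 (mod 3).
    Then x = 8 + 143·0 = 8, valid modulo lcm(143, 3) = 429: x ≡ 8 (mod 429).
  Combine with x ≡ 1 (mod 19); new modulus lcm = 8151.
    Write x = 8 + 429·t and substitute into x ≡ 1 (mod 19): 429·t ≡ 1 − 8 = -7 (mod 19).
    Reduce coefficients mod 19: 11·t ≡ 12 (mod 19).
    The inverse of 11 mod 19 is 7 (since 11·7 = 77 = 4·19 + 1), so t ≡ 7·12 = 84 ≡ 8 (mod 19).
    Then x = 8 + 429·8 = 3440, valid modulo lcm(429, 19) = 8151: x ≡ 3440 (mod 8151).
Verify against each original: 3440 mod 11 = 8, 3440 mod 13 = 8, 3440 mod 3 = 2, 3440 mod 19 = 1.

x ≡ 3440 (mod 8151).


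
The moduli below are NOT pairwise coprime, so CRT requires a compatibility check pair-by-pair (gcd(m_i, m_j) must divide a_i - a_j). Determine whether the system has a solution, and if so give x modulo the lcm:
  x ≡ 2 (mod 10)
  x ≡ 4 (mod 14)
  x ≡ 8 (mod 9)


Moduli 10, 14, 9 are not pairwise coprime, so CRT works modulo lcm(m_i) when all pairwise compatibility conditions hold.
Pairwise compatibility: gcd(m_i, m_j) must divide a_i - a_j for every pair.
Merge one congruence at a time:
  Start: x ≡ 2 (mod 10).
  Combine with x ≡ 4 (mod 14): gcd(10, 14) = 2; 4 - 2 = 2, which IS divisible by 2, so compatible.
    Write x = 2 + 10·t and substitute into x ≡ 4 (mod 14): 10·t ≡ 4 − 2 = 2 (mod 14).
    Divide the congruence (and modulus) by g = 2: 5·t ≡ 1 (mod 7).
    The inverse of 5 mod 7 is 3 (since 5·3 = 15 = 2·7 + 1), so t ≡ 3·1 = 3 ≡ 3 (mod 7).
    Then x = 2 + 10·3 = 32, valid modulo lcm(10, 14) = 70: x ≡ 32 (mod 70).
  Combine with x ≡ 8 (mod 9): gcd(70, 9) = 1; 8 - 32 = -24, which IS divisible by 1, so compatible.
    Write x = 32 + 70·t and substitute into x ≡ 8 (mod 9): 70·t ≡ 8 − 32 = -24 (mod 9).
    Reduce coefficients mod 9: 7·t ≡ 3 (mod 9).
    The inverse of 7 mod 9 is 4 (since 7·4 = 28 = 3·9 + 1), so t ≡ 4·3 = 12 ≡ 3 (mod 9).
    Then x = 32 + 70·3 = 242, valid modulo lcm(70, 9) = 630: x ≡ 242 (mod 630).
Verify: 242 mod 10 = 2, 242 mod 14 = 4, 242 mod 9 = 8.

x ≡ 242 (mod 630).


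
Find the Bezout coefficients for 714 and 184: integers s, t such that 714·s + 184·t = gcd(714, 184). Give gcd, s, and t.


Euclidean algorithm on (714, 184) — divide until remainder is 0:
  714 = 3 · 184 + 162
  184 = 1 · 162 + 22
  162 = 7 · 22 + 8
  22 = 2 · 8 + 6
  8 = 1 · 6 + 2
  6 = 3 · 2 + 0
gcd(714, 184) = 2.
Track Bezout coefficients alongside the remainders: start with r₀ = 714 = a·1 + b·0 (s = 1, t = 0) and r₁ = 184 = a·0 + b·1 (s = 0, t = 1); each new remainder r_{k+1} = r_{k-1} − q_k·r_k inherits s_{k+1} = s_{k-1} − q_k·s_k, t_{k+1} = t_{k-1} − q_k·t_k, so r_k = a·s_k + b·t_k at every step:
  q = 3: r = 162, s = 1 − 3·0 = 1, t = 0 − 3·1 = -3  (check: 714·1 + 184·(-3) = 162)
  q = 1: r = 22, s = 0 − 1·1 = -1, t = 1 − 1·(-3) = 4  (check: 714·(-1) + 184·4 = 22)
  q = 7: r = 8, s = 1 − 7·(-1) = 8, t = -3 − 7·4 = -31  (check: 714·8 + 184·(-31) = 8)
  q = 2: r = 6, s = -1 − 2·8 = -17, t = 4 − 2·(-31) = 66  (check: 714·(-17) + 184·66 = 6)
  q = 1: r = 2, s = 8 − 1·(-17) = 25, t = -31 − 1·66 = -97  (check: 714·25 + 184·(-97) = 2)
The row with r = 2 (the gcd) gives the Bezout coefficients s = 25, t = -97.
Result: 714 · (25) + 184 · (-97) = 2.

gcd(714, 184) = 2; s = 25, t = -97 (check: 714·25 + 184·(-97) = 2).


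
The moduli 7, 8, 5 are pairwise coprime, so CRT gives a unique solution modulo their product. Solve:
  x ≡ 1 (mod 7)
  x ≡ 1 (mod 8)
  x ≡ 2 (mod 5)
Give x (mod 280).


Moduli 7, 8, 5 are pairwise coprime; by CRT there is a unique solution modulo M = 7 · 8 · 5 = 280.
Solve pairwise, accumulating the modulus:
  Start with x ≡ 1 (mod 7).
  Combine with x ≡ 1 (mod 8): since gcd(7, 8) = 1, we get a unique residue mod 56.
    Write x = 1 + 7·t and substitute into x ≡ 1 (mod 8): 7·t ≡ 1 − 1 = 0 (mod 8).
    The inverse of 7 mod 8 is 7 (since 7·7 = 49 = 6·8 + 1), so t ≡ 7·0 = 0 ≡ 0 (mod 8).
    Then x = 1 + 7·0 = 1, valid modulo lcm(7, 8) = 56: x ≡ 1 (mod 56).
  Combine with x ≡ 2 (mod 5): since gcd(56, 5) = 1, we get a unique residue mod 280.
    Write x = 1 + 56·t and substitute into x ≡ 2 (mod 5): 56·t ≡ 2 − 1 = 1 (mod 5).
    Reduce coefficients mod 5: 1·t ≡ 1 (mod 5).
    So t ≡ 1 (mod 5).
    Then x = 1 + 56·1 = 57, valid modulo lcm(56, 5) = 280: x ≡ 57 (mod 280).
Verify: 57 mod 7 = 1 ✓, 57 mod 8 = 1 ✓, 57 mod 5 = 2 ✓.

x ≡ 57 (mod 280).


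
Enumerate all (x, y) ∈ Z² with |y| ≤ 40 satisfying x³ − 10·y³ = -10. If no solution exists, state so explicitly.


The equation is x³ - 10y³ = -10. For fixed y, x³ = 10·y³ − 10, so a solution requires the RHS to be a perfect cube.
Strategy: iterate y from -40 to 40, compute RHS = 10·y³ − 10, and check whether it is a (positive or negative) perfect cube.
Check small values of y:
  y = 0: RHS = -10 is not a perfect cube.
  y = 1: RHS = 0 = (0)³ ⇒ x = 0 works.
  y = -1: RHS = -20 is not a perfect cube.
  y = 2: RHS = 70 is not a perfect cube.
  y = -2: RHS = -90 is not a perfect cube.
  y = 3: RHS = 260 is not a perfect cube.
  y = -3: RHS = -280 is not a perfect cube.
Continuing the search up to |y| = 40 finds no further solutions beyond those listed.
Collected solutions: (0, 1).

Solutions (with |y| ≤ 40): (0, 1).


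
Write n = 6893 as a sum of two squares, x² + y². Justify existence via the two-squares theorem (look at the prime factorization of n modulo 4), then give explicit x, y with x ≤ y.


Step 1: Factor n = 6893 = 61 · 113.
Step 2: Check the mod-4 condition on each prime factor: 61 ≡ 1 (mod 4), exponent 1; 113 ≡ 1 (mod 4), exponent 1.
All primes ≡ 3 (mod 4) appear to even exponent (or don't appear), so by the two-squares theorem n IS expressible as a sum of two squares.
Step 3: Build a representation. Here n = 61 · 113 is a product of primes ≡ 1 (mod 4). Each prime p ≡ 1 (mod 4) is itself a sum of two squares; find a² by testing p − a² for a perfect square:
  61: 61 − 1² = 60, 61 − 2² = 57, 61 − 3² = 52, 61 − 4² = 45, 61 − 5² = 36 = 6² ⇒ 61 = 5² + 6².
  113: 113 − 1² = 112, 113 − 2² = 109, 113 − 3² = 104, 113 − 4² = 97, 113 − 5² = 88, 113 − 6² = 77, 113 − 7² = 64 = 8² ⇒ 113 = 7² + 8².
  Combine using the Brahmagupta–Fibonacci identity (a² + b²)(c² + d²) = (ac − bd)² + (ad + bc)² = (ac + bd)² + (ad − bc)²:
  61 · 113 = 6893: from (5² + 6²)(7² + 8²), take (5·7 − 6·8, 5·8 + 6·7) = (35 − 48, 40 + 42) = (-13, 82); dropping signs (only squares matter) gives (13, 82); check 13² + 82² = 169 + 6724 = 6893 ✓.
Step 4: Order so x ≤ y and verify: 13² + 82² = 169 + 6724 = 6893 = n. ✓

n = 6893 = 13² + 82² (one valid representation with x ≤ y).


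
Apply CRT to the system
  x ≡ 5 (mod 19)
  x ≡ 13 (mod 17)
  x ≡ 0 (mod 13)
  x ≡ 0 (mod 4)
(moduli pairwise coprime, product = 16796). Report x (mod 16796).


Product of moduli M = 19 · 17 · 13 · 4 = 16796.
Merge one congruence at a time:
  Start: x ≡ 5 (mod 19).
  Combine with x ≡ 13 (mod 17); new modulus lcm = 323.
    Write x = 5 + 19·t and substitute into x ≡ 13 (mod 17): 19·t ≡ 13 − 5 = 8 (mod 17).
    Reduce coefficients mod 17: 2·t ≡ 8 (mod 17).
    The inverse of 2 mod 17 is 9 (since 2·9 = 18 = 1·17 + 1), so t ≡ 9·8 = 72 ≡ 4 (mod 17).
    Then x = 5 + 19·4 = 81, valid modulo lcm(19, 17) = 323: x ≡ 81 (mod 323).
  Combine with x ≡ 0 (mod 13); new modulus lcm = 4199.
    Write x = 81 + 323·t and substitute into x ≡ 0 (mod 13): 323·t ≡ 0 − 81 = -81 (mod 13).
    Reduce coefficients mod 13: 11·t ≡ 10 (mod 13).
    The inverse of 11 mod 13 is 6 (since 11·6 = 66 = 5·13 + 1), so t ≡ 6·10 = 60 ≡ 8 (mod 13).
    Then x = 81 + 323·8 = 2665, valid modulo lcm(323, 13) = 4199: x ≡ 2665 (mod 4199).
  Combine with x ≡ 0 (mod 4); new modulus lcm = 16796.
    Write x = 2665 + 4199·t and substitute into x ≡ 0 (mod 4): 4199·t ≡ 0 − 2665 = -2665 (mod 4).
    Reduce coefficients mod 4: 3·t ≡ 3 (mod 4).
    The inverse of 3 mod 4 is 3 (since 3·3 = 9 = 2·4 + 1), so t ≡ 3·3 = 9 ≡ 1 (mod 4).
    Then x = 2665 + 4199·1 = 6864, valid modulo lcm(4199, 4) = 16796: x ≡ 6864 (mod 16796).
Verify against each original: 6864 mod 19 = 5, 6864 mod 17 = 13, 6864 mod 13 = 0, 6864 mod 4 = 0.

x ≡ 6864 (mod 16796).


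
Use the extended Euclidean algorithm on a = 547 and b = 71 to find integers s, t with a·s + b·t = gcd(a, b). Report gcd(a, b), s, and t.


Euclidean algorithm on (547, 71) — divide until remainder is 0:
  547 = 7 · 71 + 50
  71 = 1 · 50 + 21
  50 = 2 · 21 + 8
  21 = 2 · 8 + 5
  8 = 1 · 5 + 3
  5 = 1 · 3 + 2
  3 = 1 · 2 + 1
  2 = 2 · 1 + 0
gcd(547, 71) = 1.
Track Bezout coefficients alongside the remainders: start with r₀ = 547 = a·1 + b·0 (s = 1, t = 0) and r₁ = 71 = a·0 + b·1 (s = 0, t = 1); each new remainder r_{k+1} = r_{k-1} − q_k·r_k inherits s_{k+1} = s_{k-1} − q_k·s_k, t_{k+1} = t_{k-1} − q_k·t_k, so r_k = a·s_k + b·t_k at every step:
  q = 7: r = 50, s = 1 − 7·0 = 1, t = 0 − 7·1 = -7  (check: 547·1 + 71·(-7) = 50)
  q = 1: r = 21, s = 0 − 1·1 = -1, t = 1 − 1·(-7) = 8  (check: 547·(-1) + 71·8 = 21)
  q = 2: r = 8, s = 1 − 2·(-1) = 3, t = -7 − 2·8 = -23  (check: 547·3 + 71·(-23) = 8)
  q = 2: r = 5, s = -1 − 2·3 = -7, t = 8 − 2·(-23) = 54  (check: 547·(-7) + 71·54 = 5)
  q = 1: r = 3, s = 3 − 1·(-7) = 10, t = -23 − 1·54 = -77  (check: 547·10 + 71·(-77) = 3)
  q = 1: r = 2, s = -7 − 1·10 = -17, t = 54 − 1·(-77) = 131  (check: 547·(-17) + 71·131 = 2)
  q = 1: r = 1, s = 10 − 1·(-17) = 27, t = -77 − 1·131 = -208  (check: 547·27 + 71·(-208) = 1)
The row with r = 1 (the gcd) gives the Bezout coefficients s = 27, t = -208.
Result: 547 · (27) + 71 · (-208) = 1.

gcd(547, 71) = 1; s = 27, t = -208 (check: 547·27 + 71·(-208) = 1).


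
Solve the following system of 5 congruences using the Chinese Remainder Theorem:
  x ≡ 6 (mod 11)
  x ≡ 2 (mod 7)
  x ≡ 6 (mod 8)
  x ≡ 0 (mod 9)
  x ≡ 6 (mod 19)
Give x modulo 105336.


Product of moduli M = 11 · 7 · 8 · 9 · 19 = 105336.
Merge one congruence at a time:
  Start: x ≡ 6 (mod 11).
  Combine with x ≡ 2 (mod 7); new modulus lcm = 77.
    Write x = 6 + 11·t and substitute into x ≡ 2 (mod 7): 11·t ≡ 2 − 6 = -4 (mod 7).
    Reduce coefficients mod 7: 4·t ≡ 3 (mod 7).
    The inverse of 4 mod 7 is 2 (since 4·2 = 8 = 1·7 + 1), so t ≡ 2·3 = 6 ≡ 6 (mod 7).
    Then x = 6 + 11·6 = 72, valid modulo lcm(11, 7) = 77: x ≡ 72 (mod 77).
  Combine with x ≡ 6 (mod 8); new modulus lcm = 616.
    Write x = 72 + 77·t and substitute into x ≡ 6 (mod 8): 77·t ≡ 6 − 72 = -66 (mod 8).
    Reduce coefficients mod 8: 5·t ≡ 6 (mod 8).
    The inverse of 5 mod 8 is 5 (since 5·5 = 25 = 3·8 + 1), so t ≡ 5·6 = 30 ≡ 6 (mod 8).
    Then x = 72 + 77·6 = 534, valid modulo lcm(77, 8) = 616: x ≡ 534 (mod 616).
  Combine with x ≡ 0 (mod 9); new modulus lcm = 5544.
    Write x = 534 + 616·t and substitute into x ≡ 0 (mod 9): 616·t ≡ 0 − 534 = -534 (mod 9).
    Reduce coefficients mod 9: 4·t ≡ 6 (mod 9).
    The inverse of 4 mod 9 is 7 (since 4·7 = 28 = 3·9 + 1), so t ≡ 7·6 = 42 ≡ 6 (mod 9).
    Then x = 534 + 616·6 = 4230, valid modulo lcm(616, 9) = 5544: x ≡ 4230 (mod 5544).
  Combine with x ≡ 6 (mod 19); new modulus lcm = 105336.
    Write x = 4230 + 5544·t and substitute into x ≡ 6 (mod 19): 5544·t ≡ 6 − 4230 = -4224 (mod 19).
    Reduce coefficients mod 19: 15·t ≡ 13 (mod 19).
    The inverse of 15 mod 19 is 14 (since 15·14 = 210 = 11·19 + 1), so t ≡ 14·13 = 182 ≡ 11 (mod 19).
    Then x = 4230 + 5544·11 = 65214, valid modulo lcm(5544, 19) = 105336: x ≡ 65214 (mod 105336).
Verify against each original: 65214 mod 11 = 6, 65214 mod 7 = 2, 65214 mod 8 = 6, 65214 mod 9 = 0, 65214 mod 19 = 6.

x ≡ 65214 (mod 105336).


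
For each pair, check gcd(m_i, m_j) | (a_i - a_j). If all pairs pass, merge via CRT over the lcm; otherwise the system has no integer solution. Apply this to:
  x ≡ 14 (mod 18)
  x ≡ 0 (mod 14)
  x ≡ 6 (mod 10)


Moduli 18, 14, 10 are not pairwise coprime, so CRT works modulo lcm(m_i) when all pairwise compatibility conditions hold.
Pairwise compatibility: gcd(m_i, m_j) must divide a_i - a_j for every pair.
Merge one congruence at a time:
  Start: x ≡ 14 (mod 18).
  Combine with x ≡ 0 (mod 14): gcd(18, 14) = 2; 0 - 14 = -14, which IS divisible by 2, so compatible.
    Write x = 14 + 18·t and substitute into x ≡ 0 (mod 14): 18·t ≡ 0 − 14 = -14 (mod 14).
    Divide the congruence (and modulus) by g = 2: 9·t ≡ -7 (mod 7).
    Reduce coefficients mod 7: 2·t ≡ 0 (mod 7).
    The inverse of 2 mod 7 is 4 (since 2·4 = 8 = 1·7 + 1), so t ≡ 4·0 = 0 ≡ 0 (mod 7).
    Then x = 14 + 18·0 = 14, valid modulo lcm(18, 14) = 126: x ≡ 14 (mod 126).
  Combine with x ≡ 6 (mod 10): gcd(126, 10) = 2; 6 - 14 = -8, which IS divisible by 2, so compatible.
    Write x = 14 + 126·t and substitute into x ≡ 6 (mod 10): 126·t ≡ 6 − 14 = -8 (mod 10).
    Divide the congruence (and modulus) by g = 2: 63·t ≡ -4 (mod 5).
    Reduce coefficients mod 5: 3·t ≡ 1 (mod 5).
    The inverse of 3 mod 5 is 2 (since 3·2 = 6 = 1·5 + 1), so t ≡ 2·1 = 2 ≡ 2 (mod 5).
    Then x = 14 + 126·2 = 266, valid modulo lcm(126, 10) = 630: x ≡ 266 (mod 630).
Verify: 266 mod 18 = 14, 266 mod 14 = 0, 266 mod 10 = 6.

x ≡ 266 (mod 630).


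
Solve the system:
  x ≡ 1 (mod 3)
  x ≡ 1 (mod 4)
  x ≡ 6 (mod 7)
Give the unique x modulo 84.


Moduli 3, 4, 7 are pairwise coprime; by CRT there is a unique solution modulo M = 3 · 4 · 7 = 84.
Solve pairwise, accumulating the modulus:
  Start with x ≡ 1 (mod 3).
  Combine with x ≡ 1 (mod 4): since gcd(3, 4) = 1, we get a unique residue mod 12.
    Write x = 1 + 3·t and substitute into x ≡ 1 (mod 4): 3·t ≡ 1 − 1 = 0 (mod 4).
    The inverse of 3 mod 4 is 3 (since 3·3 = 9 = 2·4 + 1), so t ≡ 3·0 = 0 ≡ 0 (mod 4).
    Then x = 1 + 3·0 = 1, valid modulo lcm(3, 4) = 12: x ≡ 1 (mod 12).
  Combine with x ≡ 6 (mod 7): since gcd(12, 7) = 1, we get a unique residue mod 84.
    Write x = 1 + 12·t and substitute into x ≡ 6 (mod 7): 12·t ≡ 6 − 1 = 5 (mod 7).
    Reduce coefficients mod 7: 5·t ≡ 5 (mod 7).
    The inverse of 5 mod 7 is 3 (since 5·3 = 15 = 2·7 + 1), so t ≡ 3·5 = 15 ≡ 1 (mod 7).
    Then x = 1 + 12·1 = 13, valid modulo lcm(12, 7) = 84: x ≡ 13 (mod 84).
Verify: 13 mod 3 = 1 ✓, 13 mod 4 = 1 ✓, 13 mod 7 = 6 ✓.

x ≡ 13 (mod 84).


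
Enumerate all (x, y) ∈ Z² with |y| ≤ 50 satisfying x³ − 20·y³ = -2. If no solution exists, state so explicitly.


The equation is x³ - 20y³ = -2. For fixed y, x³ = 20·y³ − 2, so a solution requires the RHS to be a perfect cube.
Strategy: iterate y from -50 to 50, compute RHS = 20·y³ − 2, and check whether it is a (positive or negative) perfect cube.
Check small values of y:
  y = 0: RHS = -2 is not a perfect cube.
  y = 1: RHS = 18 is not a perfect cube.
  y = -1: RHS = -22 is not a perfect cube.
  y = 2: RHS = 158 is not a perfect cube.
  y = -2: RHS = -162 is not a perfect cube.
  y = 3: RHS = 538 is not a perfect cube.
  y = -3: RHS = -542 is not a perfect cube.
Continuing the search up to |y| = 50 finds no solutions either.
No (x, y) in the scanned range satisfies the equation.

No integer solutions with |y| ≤ 50.


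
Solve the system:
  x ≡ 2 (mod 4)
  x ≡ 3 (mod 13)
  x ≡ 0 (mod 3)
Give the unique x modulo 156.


Moduli 4, 13, 3 are pairwise coprime; by CRT there is a unique solution modulo M = 4 · 13 · 3 = 156.
Solve pairwise, accumulating the modulus:
  Start with x ≡ 2 (mod 4).
  Combine with x ≡ 3 (mod 13): since gcd(4, 13) = 1, we get a unique residue mod 52.
    Write x = 2 + 4·t and substitute into x ≡ 3 (mod 13): 4·t ≡ 3 − 2 = 1 (mod 13).
    The inverse of 4 mod 13 is 10 (since 4·10 = 40 = 3·13 + 1), so t ≡ 10·1 = 10 ≡ 10 (mod 13).
    Then x = 2 + 4·10 = 42, valid modulo lcm(4, 13) = 52: x ≡ 42 (mod 52).
  Combine with x ≡ 0 (mod 3): since gcd(52, 3) = 1, we get a unique residue mod 156.
    Write x = 42 + 52·t and substitute into x ≡ 0 (mod 3): 52·t ≡ 0 − 42 = -42 (mod 3).
    Reduce coefficients mod 3: 1·t ≡ 0 (mod 3).
    So t ≡ 0 (mod 3).
    Then x = 42 + 52·0 = 42, valid modulo lcm(52, 3) = 156: x ≡ 42 (mod 156).
Verify: 42 mod 4 = 2 ✓, 42 mod 13 = 3 ✓, 42 mod 3 = 0 ✓.

x ≡ 42 (mod 156).
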